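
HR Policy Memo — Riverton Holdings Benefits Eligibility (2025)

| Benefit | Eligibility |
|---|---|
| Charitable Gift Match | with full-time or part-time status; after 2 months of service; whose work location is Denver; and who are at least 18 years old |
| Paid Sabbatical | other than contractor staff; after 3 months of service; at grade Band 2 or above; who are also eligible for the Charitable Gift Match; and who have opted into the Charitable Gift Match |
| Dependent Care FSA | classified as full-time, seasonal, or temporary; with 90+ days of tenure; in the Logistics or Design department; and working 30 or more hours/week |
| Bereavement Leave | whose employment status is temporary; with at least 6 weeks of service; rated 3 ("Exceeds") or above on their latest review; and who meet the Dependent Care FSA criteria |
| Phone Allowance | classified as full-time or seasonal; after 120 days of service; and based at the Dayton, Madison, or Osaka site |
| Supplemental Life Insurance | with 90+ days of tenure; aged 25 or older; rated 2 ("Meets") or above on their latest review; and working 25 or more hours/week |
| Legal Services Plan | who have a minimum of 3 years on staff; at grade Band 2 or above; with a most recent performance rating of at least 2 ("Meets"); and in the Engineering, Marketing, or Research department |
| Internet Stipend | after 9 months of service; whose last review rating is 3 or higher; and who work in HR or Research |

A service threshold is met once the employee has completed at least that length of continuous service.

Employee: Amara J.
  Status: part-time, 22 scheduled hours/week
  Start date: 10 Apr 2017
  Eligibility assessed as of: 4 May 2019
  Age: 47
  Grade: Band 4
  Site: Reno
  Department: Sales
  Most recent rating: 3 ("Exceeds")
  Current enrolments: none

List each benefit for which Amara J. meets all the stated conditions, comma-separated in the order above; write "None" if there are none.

Service from 10 Apr 2017 to 4 May 2019: 754 days.
Charitable Gift Match — status part-time ✓; service 754 days ≥ 2 months (≈60 days) ✓; site Reno ✗ (not Denver) → not eligible.
Paid Sabbatical — status part-time ✓ (not excluded); service 754 days ≥ 3 months (≈90 days) ✓; grade Band 4 ≥ Band 2 ✓; not eligible for Charitable Gift Match ✗ → not eligible.
Dependent Care FSA — status part-time ✗ (requires full-time, seasonal, or temporary) → not eligible.
Bereavement Leave — status part-time ✗ (requires temporary) → not eligible.
Phone Allowance — status part-time ✗ (requires full-time or seasonal) → not eligible.
Supplemental Life Insurance — service 754 days ≥ 90 days ✓; age 47 ≥ 25 ✓; rating 3 ≥ 2 ✓; 22 hrs/wk < 25 ✗ → not eligible.
Legal Services Plan — service 754 days < 3 years (≈1095 days) ✗ → not eligible.
Internet Stipend — service 754 days ≥ 9 months (≈270 days) ✓; rating 3 ≥ 3 ✓; dept Sales ✗ → not eligible.

None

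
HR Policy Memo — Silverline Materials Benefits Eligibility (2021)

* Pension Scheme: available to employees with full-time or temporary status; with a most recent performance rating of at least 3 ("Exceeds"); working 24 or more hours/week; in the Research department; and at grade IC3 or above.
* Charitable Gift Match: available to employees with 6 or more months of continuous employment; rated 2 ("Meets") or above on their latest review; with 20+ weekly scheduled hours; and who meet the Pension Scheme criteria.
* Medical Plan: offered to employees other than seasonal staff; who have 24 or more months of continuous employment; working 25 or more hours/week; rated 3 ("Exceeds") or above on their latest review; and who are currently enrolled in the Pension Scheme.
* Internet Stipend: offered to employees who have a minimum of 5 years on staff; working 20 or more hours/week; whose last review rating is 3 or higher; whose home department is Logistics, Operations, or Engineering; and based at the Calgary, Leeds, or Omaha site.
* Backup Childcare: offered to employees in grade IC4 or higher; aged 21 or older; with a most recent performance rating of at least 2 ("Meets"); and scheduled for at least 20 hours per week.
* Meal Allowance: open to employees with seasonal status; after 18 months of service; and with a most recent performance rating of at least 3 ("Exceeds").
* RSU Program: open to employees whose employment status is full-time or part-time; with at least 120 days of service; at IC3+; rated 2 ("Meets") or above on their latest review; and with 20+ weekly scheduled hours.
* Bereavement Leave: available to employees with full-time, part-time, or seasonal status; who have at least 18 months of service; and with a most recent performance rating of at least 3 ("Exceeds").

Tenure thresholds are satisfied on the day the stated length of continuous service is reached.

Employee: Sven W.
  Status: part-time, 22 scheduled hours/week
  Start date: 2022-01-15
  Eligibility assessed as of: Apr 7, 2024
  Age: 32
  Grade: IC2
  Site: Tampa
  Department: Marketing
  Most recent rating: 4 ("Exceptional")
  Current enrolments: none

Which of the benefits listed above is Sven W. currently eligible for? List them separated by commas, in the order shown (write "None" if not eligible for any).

Service from 2022-01-15 to Apr 7, 2024: 813 days.
Pension Scheme — status part-time ✗ (requires full-time or temporary) → not eligible.
Charitable Gift Match — service 813 days ≥ 6 months (≈180 days) ✓; rating 4 ≥ 2 ✓; 22 hrs/wk ≥ 20 ✓; not eligible for Pension Scheme ✗ → not eligible.
Medical Plan — status part-time ✓ (not excluded); service 813 days ≥ 24 months (≈720 days) ✓; 22 hrs/wk < 25 ✗ → not eligible.
Internet Stipend — service 813 days < 5 years (≈1825 days) ✗ → not eligible.
Backup Childcare — grade IC2 < IC4 ✗ → not eligible.
Meal Allowance — status part-time ✗ (requires seasonal) → not eligible.
RSU Program — status part-time ✓; service 813 days ≥ 120 days ✓; grade IC2 < IC3 ✗ → not eligible.
Bereavement Leave — status part-time ✓; service 813 days ≥ 18 months (≈540 days) ✓; rating 4 ≥ 3 ✓ → eligible.

Bereavement Leave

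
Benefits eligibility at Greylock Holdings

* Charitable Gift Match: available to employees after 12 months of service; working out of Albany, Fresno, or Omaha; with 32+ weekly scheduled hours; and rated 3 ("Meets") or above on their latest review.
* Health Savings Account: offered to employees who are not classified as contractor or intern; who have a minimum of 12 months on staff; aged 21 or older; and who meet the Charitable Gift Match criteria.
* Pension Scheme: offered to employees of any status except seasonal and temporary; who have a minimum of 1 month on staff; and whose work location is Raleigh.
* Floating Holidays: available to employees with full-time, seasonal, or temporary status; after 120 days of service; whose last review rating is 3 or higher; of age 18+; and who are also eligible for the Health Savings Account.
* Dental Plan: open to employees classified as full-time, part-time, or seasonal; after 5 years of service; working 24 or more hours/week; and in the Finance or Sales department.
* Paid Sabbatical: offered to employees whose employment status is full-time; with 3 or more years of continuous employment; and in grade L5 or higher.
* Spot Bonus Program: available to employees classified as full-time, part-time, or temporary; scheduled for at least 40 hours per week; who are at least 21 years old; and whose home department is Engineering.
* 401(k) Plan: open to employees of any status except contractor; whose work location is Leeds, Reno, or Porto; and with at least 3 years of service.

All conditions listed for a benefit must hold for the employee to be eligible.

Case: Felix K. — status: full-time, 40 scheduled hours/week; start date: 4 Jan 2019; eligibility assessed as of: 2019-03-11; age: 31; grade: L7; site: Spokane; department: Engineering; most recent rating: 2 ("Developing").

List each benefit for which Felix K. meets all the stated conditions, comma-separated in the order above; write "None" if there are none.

Spot Bonus Program

Service from 4 Jan 2019 to 2019-03-11: 66 days.
Charitable Gift Match — service 66 days < 12 months (≈360 days) ✗ → not eligible.
Health Savings Account — status full-time ✓ (not excluded); service 66 days < 12 months (≈360 days) ✗ → not eligible.
Pension Scheme — status full-time ✓ (not excluded); service 66 days ≥ 1 month (≈30 days) ✓; site Spokane ✗ (not Raleigh) → not eligible.
Floating Holidays — status full-time ✓; service 66 days < 120 days ✗ → not eligible.
Dental Plan — status full-time ✓; service 66 days < 5 years (≈1825 days) ✗ → not eligible.
Paid Sabbatical — status full-time ✓; service 66 days < 3 years (≈1095 days) ✗ → not eligible.
Spot Bonus Program — status full-time ✓; 40 hrs/wk ≥ 40 ✓; age 31 ≥ 21 ✓; dept Engineering ✓ → eligible.
401(k) Plan — status full-time ✓ (not excluded); site Spokane ✗ (not Leeds, Reno, or Porto) → not eligible.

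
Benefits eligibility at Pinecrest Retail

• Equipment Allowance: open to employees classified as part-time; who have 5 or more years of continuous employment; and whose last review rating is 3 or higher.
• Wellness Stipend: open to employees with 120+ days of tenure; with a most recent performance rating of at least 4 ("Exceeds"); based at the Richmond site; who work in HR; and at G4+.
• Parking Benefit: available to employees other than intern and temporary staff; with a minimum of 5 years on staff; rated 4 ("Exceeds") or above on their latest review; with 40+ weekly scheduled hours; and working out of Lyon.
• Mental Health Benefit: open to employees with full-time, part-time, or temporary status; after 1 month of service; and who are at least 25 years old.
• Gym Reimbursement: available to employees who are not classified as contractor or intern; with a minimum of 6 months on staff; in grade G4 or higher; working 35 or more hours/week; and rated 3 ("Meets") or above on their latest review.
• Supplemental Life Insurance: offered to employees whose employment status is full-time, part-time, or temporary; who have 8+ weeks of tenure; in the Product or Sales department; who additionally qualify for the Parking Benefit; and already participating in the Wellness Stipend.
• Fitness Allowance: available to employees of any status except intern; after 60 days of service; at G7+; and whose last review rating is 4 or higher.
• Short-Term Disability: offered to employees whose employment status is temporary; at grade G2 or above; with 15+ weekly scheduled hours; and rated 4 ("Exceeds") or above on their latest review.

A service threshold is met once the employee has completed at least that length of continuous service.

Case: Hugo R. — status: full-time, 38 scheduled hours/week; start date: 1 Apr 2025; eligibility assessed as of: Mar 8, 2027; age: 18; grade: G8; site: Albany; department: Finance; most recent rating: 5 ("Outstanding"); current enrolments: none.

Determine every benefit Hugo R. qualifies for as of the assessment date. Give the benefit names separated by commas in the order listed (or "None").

Service from 1 Apr 2025 to Mar 8, 2027: 706 days.
Equipment Allowance — status full-time ✗ (requires part-time) → not eligible.
Wellness Stipend — service 706 days ≥ 120 days ✓; rating 5 ≥ 4 ✓; site Albany ✗ (not Richmond) → not eligible.
Parking Benefit — status full-time ✓ (not excluded); service 706 days < 5 years (≈1825 days) ✗ → not eligible.
Mental Health Benefit — status full-time ✓; service 706 days ≥ 1 month (≈30 days) ✓; age 18 < 25 ✗ → not eligible.
Gym Reimbursement — status full-time ✓ (not excluded); service 706 days ≥ 6 months (≈180 days) ✓; grade G8 ≥ G4 ✓; 38 hrs/wk ≥ 35 ✓; rating 5 ≥ 3 ✓ → eligible.
Supplemental Life Insurance — status full-time ✓; service 706 days ≥ 8 weeks (≈56 days) ✓; dept Finance ✗ → not eligible.
Fitness Allowance — status full-time ✓ (not excluded); service 706 days ≥ 60 days ✓; grade G8 ≥ G7 ✓; rating 5 ≥ 4 ✓ → eligible.
Short-Term Disability — status full-time ✗ (requires temporary) → not eligible.

Gym Reimbursement, Fitness Allowance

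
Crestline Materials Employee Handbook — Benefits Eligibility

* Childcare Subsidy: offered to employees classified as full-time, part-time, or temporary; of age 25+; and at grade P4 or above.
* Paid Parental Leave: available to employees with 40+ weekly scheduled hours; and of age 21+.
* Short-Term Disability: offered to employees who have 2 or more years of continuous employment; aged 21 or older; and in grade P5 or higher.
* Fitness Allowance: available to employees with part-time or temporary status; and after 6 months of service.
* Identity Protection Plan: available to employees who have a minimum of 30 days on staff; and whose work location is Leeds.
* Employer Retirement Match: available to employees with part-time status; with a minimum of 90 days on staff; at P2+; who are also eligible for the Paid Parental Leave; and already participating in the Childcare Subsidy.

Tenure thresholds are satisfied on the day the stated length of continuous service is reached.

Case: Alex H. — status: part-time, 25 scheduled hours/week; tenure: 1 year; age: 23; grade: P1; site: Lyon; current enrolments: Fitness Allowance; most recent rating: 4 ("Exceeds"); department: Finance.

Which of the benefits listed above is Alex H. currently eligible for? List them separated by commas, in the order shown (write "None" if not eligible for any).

Fitness Allowance

Childcare Subsidy — status part-time ✓; age 23 < 25 ✗ → not eligible.
Paid Parental Leave — 25 hrs/wk < 40 ✗ → not eligible.
Short-Term Disability — service 1 year < 2 years ✗ → not eligible.
Fitness Allowance — status part-time ✓; service 1 year ≥ 6 months (≈180 days) ✓ → eligible.
Identity Protection Plan — service 1 year ≥ 30 days ✓; site Lyon ✗ (not Leeds) → not eligible.
Employer Retirement Match — status part-time ✓; service 1 year ≥ 90 days ✓; grade P1 < P2 ✗ → not eligible.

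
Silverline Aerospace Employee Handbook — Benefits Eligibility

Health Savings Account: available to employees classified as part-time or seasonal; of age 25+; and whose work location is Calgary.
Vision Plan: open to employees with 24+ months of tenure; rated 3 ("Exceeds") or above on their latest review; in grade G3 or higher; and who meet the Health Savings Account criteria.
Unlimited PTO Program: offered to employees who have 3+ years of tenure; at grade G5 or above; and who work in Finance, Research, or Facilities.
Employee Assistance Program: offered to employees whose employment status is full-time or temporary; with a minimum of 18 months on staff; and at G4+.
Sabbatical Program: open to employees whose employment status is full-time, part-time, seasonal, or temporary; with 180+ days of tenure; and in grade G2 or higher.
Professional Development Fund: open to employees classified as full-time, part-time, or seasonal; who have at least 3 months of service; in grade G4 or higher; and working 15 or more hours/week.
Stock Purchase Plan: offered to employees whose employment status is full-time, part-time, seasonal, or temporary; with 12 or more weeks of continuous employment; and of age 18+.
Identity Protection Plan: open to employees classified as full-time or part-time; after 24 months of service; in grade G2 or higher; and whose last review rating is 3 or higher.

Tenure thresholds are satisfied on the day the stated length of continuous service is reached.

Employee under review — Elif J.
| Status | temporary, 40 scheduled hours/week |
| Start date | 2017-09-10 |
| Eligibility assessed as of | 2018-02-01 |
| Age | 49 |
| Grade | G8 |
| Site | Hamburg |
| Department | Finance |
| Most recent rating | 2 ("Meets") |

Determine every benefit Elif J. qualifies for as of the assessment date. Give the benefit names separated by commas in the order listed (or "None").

Stock Purchase Plan

Service from 2017-09-10 to 2018-02-01: 144 days.
Health Savings Account — status temporary ✗ (requires part-time or seasonal) → not eligible.
Vision Plan — service 144 days < 24 months (≈720 days) ✗ → not eligible.
Unlimited PTO Program — service 144 days < 3 years (≈1095 days) ✗ → not eligible.
Employee Assistance Program — status temporary ✓; service 144 days < 18 months (≈540 days) ✗ → not eligible.
Sabbatical Program — status temporary ✓; service 144 days < 180 days ✗ → not eligible.
Professional Development Fund — status temporary ✗ (requires full-time, part-time, or seasonal) → not eligible.
Stock Purchase Plan — status temporary ✓; service 144 days ≥ 12 weeks (≈84 days) ✓; age 49 ≥ 18 ✓ → eligible.
Identity Protection Plan — status temporary ✗ (requires full-time or part-time) → not eligible.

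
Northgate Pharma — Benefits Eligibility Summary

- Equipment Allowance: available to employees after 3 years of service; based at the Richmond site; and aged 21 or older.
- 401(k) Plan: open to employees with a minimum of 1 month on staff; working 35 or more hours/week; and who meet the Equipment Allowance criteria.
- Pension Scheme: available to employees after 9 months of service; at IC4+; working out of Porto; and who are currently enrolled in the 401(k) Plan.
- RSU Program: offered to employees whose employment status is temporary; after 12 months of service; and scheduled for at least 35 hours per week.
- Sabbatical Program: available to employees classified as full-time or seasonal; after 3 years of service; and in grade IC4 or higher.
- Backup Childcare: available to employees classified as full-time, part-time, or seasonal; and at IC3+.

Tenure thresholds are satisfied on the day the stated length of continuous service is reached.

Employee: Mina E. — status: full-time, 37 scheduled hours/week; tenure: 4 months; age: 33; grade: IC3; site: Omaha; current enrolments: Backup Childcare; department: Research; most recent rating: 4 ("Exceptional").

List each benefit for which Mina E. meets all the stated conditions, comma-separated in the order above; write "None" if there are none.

Backup Childcare

Equipment Allowance — service 4 months < 3 years (≈1095 days) ✗ → not eligible.
401(k) Plan — service 4 months ≥ 1 month ✓; 37 hrs/wk ≥ 35 ✓; not eligible for Equipment Allowance ✗ → not eligible.
Pension Scheme — service 4 months < 9 months ✗ → not eligible.
RSU Program — status full-time ✗ (requires temporary) → not eligible.
Sabbatical Program — status full-time ✓; service 4 months < 3 years (≈1095 days) ✗ → not eligible.
Backup Childcare — status full-time ✓; grade IC3 ≥ IC3 ✓ → eligible.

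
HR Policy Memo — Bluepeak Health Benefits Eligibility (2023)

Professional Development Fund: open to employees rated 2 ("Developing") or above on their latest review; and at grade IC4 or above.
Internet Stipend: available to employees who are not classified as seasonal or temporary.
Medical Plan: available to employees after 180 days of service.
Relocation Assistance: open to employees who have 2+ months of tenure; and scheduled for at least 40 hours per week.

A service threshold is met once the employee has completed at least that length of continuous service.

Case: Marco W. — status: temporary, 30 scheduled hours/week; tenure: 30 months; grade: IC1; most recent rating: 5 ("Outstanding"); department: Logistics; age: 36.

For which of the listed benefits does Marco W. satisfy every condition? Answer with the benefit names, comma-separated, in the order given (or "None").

Medical Plan

Professional Development Fund — rating 5 ≥ 2 ✓; grade IC1 < IC4 ✗ → not eligible.
Internet Stipend — status temporary ✗ (excluded) → not eligible.
Medical Plan — service 30 months ≥ 180 days ✓ → eligible.
Relocation Assistance — service 30 months ≥ 2 months ✓; 30 hrs/wk < 40 ✗ → not eligible.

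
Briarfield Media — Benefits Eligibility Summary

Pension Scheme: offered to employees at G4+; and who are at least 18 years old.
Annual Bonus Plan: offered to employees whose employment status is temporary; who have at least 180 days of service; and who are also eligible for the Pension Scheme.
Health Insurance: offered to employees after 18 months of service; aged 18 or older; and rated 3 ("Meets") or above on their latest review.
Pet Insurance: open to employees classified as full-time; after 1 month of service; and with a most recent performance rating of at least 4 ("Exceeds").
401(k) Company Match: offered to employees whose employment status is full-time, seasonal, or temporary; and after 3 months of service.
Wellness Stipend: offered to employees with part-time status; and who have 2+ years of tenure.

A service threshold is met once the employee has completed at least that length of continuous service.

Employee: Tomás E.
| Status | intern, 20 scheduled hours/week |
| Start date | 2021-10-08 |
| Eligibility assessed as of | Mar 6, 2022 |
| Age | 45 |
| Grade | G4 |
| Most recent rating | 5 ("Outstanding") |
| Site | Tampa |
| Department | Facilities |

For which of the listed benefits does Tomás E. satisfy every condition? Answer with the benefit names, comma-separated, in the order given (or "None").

Pension Scheme

Service from 2021-10-08 to Mar 6, 2022: 149 days.
Pension Scheme — grade G4 ≥ G4 ✓; age 45 ≥ 18 ✓ → eligible.
Annual Bonus Plan — status intern ✗ (requires temporary) → not eligible.
Health Insurance — service 149 days < 18 months (≈540 days) ✗ → not eligible.
Pet Insurance — status intern ✗ (requires full-time) → not eligible.
401(k) Company Match — status intern ✗ (requires full-time, seasonal, or temporary) → not eligible.
Wellness Stipend — status intern ✗ (requires part-time) → not eligible.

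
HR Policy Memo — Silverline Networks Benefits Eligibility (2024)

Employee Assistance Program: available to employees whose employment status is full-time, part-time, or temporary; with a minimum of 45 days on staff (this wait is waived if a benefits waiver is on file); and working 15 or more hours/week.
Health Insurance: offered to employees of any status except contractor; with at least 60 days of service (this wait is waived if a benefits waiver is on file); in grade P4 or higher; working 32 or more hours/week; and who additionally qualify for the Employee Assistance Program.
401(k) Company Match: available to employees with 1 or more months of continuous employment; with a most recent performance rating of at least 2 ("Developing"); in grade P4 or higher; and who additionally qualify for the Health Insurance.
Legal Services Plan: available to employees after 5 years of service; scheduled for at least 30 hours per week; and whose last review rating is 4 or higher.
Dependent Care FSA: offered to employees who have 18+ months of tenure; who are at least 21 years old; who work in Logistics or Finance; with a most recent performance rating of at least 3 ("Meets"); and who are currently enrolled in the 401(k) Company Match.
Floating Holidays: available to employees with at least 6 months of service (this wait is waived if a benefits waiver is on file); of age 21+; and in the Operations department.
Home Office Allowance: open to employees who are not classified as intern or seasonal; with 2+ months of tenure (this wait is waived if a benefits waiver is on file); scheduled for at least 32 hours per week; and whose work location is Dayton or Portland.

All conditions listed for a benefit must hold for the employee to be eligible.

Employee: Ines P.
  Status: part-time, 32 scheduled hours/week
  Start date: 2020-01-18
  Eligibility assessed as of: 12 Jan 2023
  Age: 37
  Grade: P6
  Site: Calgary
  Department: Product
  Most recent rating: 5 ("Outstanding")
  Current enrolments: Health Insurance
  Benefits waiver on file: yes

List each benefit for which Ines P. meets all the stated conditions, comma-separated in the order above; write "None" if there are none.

Employee Assistance Program, Health Insurance, 401(k) Company Match

Service from 2020-01-18 to 12 Jan 2023: 1090 days.
Employee Assistance Program — status part-time ✓; benefits waiver on file ✓; 32 hrs/wk ≥ 15 ✓ → eligible.
Health Insurance — status part-time ✓ (not excluded); benefits waiver on file ✓; grade P6 ≥ P4 ✓; 32 hrs/wk ≥ 32 ✓; eligible for Employee Assistance Program ✓ → eligible.
401(k) Company Match — service 1090 days ≥ 1 month (≈30 days) ✓; rating 5 ≥ 2 ✓; grade P6 ≥ P4 ✓; eligible for Health Insurance ✓ → eligible.
Legal Services Plan — service 1090 days < 5 years (≈1825 days) ✗ → not eligible.
Dependent Care FSA — service 1090 days ≥ 18 months (≈540 days) ✓; age 37 ≥ 21 ✓; dept Product ✗ → not eligible.
Floating Holidays — benefits waiver on file ✓; age 37 ≥ 21 ✓; dept Product ✗ → not eligible.
Home Office Allowance — status part-time ✓ (not excluded); benefits waiver on file ✓; 32 hrs/wk ≥ 32 ✓; site Calgary ✗ (not Dayton or Portland) → not eligible.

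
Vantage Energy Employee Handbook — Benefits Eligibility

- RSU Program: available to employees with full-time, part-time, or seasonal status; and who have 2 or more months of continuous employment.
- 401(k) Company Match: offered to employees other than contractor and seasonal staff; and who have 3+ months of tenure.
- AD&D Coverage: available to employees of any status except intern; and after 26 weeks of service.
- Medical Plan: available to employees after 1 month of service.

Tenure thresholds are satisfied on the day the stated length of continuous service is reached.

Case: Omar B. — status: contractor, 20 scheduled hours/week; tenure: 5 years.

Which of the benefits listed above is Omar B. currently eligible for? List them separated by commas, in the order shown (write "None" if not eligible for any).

RSU Program — status contractor ✗ (requires full-time, part-time, or seasonal) → not eligible.
401(k) Company Match — status contractor ✗ (excluded) → not eligible.
AD&D Coverage — status contractor ✓ (not excluded); service 5 years ≥ 26 weeks (≈182 days) ✓ → eligible.
Medical Plan — service 5 years ≥ 1 month (≈30 days) ✓ → eligible.

AD&D Coverage, Medical Plan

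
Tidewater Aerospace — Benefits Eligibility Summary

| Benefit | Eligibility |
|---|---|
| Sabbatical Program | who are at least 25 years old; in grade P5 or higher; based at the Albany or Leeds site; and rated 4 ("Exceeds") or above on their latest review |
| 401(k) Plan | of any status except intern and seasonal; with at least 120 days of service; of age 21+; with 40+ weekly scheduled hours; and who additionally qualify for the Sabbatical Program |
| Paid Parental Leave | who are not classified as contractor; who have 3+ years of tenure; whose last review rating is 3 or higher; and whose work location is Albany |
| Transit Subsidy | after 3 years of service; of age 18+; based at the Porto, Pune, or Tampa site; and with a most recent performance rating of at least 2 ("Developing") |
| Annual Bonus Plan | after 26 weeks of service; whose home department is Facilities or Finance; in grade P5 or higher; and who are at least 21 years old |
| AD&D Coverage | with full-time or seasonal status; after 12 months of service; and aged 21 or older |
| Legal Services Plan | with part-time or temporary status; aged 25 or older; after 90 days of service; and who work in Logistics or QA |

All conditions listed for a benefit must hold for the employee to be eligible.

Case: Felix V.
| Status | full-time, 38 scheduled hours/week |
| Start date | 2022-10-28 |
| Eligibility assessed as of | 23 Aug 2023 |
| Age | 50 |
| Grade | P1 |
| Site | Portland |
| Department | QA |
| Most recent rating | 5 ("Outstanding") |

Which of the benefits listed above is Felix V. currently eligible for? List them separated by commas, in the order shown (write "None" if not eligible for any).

Service from 2022-10-28 to 23 Aug 2023: 299 days.
Sabbatical Program — age 50 ≥ 25 ✓; grade P1 < P5 ✗ → not eligible.
401(k) Plan — status full-time ✓ (not excluded); service 299 days ≥ 120 days ✓; age 50 ≥ 21 ✓; 38 hrs/wk < 40 ✗ → not eligible.
Paid Parental Leave — status full-time ✓ (not excluded); service 299 days < 3 years (≈1095 days) ✗ → not eligible.
Transit Subsidy — service 299 days < 3 years (≈1095 days) ✗ → not eligible.
Annual Bonus Plan — service 299 days ≥ 26 weeks (≈182 days) ✓; dept QA ✗ → not eligible.
AD&D Coverage — status full-time ✓; service 299 days < 12 months (≈360 days) ✗ → not eligible.
Legal Services Plan — status full-time ✗ (requires part-time or temporary) → not eligible.

None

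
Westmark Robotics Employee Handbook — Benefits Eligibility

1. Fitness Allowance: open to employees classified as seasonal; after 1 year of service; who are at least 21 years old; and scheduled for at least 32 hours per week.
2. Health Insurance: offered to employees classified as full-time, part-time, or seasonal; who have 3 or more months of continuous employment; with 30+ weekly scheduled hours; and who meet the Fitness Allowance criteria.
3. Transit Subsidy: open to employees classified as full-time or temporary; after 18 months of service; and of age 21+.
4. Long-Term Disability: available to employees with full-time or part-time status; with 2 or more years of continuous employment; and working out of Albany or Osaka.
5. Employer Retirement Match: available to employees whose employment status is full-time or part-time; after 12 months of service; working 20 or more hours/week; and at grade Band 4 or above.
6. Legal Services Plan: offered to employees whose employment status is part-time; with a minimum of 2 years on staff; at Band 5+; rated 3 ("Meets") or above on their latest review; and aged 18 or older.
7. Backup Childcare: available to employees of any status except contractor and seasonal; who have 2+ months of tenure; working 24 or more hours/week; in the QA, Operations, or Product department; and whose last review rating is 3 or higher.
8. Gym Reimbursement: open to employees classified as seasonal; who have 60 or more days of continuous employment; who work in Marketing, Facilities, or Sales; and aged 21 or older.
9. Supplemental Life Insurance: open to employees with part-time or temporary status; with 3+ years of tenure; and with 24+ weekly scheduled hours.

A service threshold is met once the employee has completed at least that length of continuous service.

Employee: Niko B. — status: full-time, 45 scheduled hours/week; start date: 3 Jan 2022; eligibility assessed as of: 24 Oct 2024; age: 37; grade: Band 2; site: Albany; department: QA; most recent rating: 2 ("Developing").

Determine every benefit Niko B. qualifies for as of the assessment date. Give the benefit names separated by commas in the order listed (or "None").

Transit Subsidy, Long-Term Disability

Service from 3 Jan 2022 to 24 Oct 2024: 1025 days.
Fitness Allowance — status full-time ✗ (requires seasonal) → not eligible.
Health Insurance — status full-time ✓; service 1025 days ≥ 3 months (≈90 days) ✓; 45 hrs/wk ≥ 30 ✓; not eligible for Fitness Allowance ✗ → not eligible.
Transit Subsidy — status full-time ✓; service 1025 days ≥ 18 months (≈540 days) ✓; age 37 ≥ 21 ✓ → eligible.
Long-Term Disability — status full-time ✓; service 1025 days ≥ 2 years (≈730 days) ✓; site Albany ✓ → eligible.
Employer Retirement Match — status full-time ✓; service 1025 days ≥ 12 months (≈360 days) ✓; 45 hrs/wk ≥ 20 ✓; grade Band 2 < Band 4 ✗ → not eligible.
Legal Services Plan — status full-time ✗ (requires part-time) → not eligible.
Backup Childcare — status full-time ✓ (not excluded); service 1025 days ≥ 2 months (≈60 days) ✓; 45 hrs/wk ≥ 24 ✓; dept QA ✓; rating 2 < 3 ✗ → not eligible.
Gym Reimbursement — status full-time ✗ (requires seasonal) → not eligible.
Supplemental Life Insurance — status full-time ✗ (requires part-time or temporary) → not eligible.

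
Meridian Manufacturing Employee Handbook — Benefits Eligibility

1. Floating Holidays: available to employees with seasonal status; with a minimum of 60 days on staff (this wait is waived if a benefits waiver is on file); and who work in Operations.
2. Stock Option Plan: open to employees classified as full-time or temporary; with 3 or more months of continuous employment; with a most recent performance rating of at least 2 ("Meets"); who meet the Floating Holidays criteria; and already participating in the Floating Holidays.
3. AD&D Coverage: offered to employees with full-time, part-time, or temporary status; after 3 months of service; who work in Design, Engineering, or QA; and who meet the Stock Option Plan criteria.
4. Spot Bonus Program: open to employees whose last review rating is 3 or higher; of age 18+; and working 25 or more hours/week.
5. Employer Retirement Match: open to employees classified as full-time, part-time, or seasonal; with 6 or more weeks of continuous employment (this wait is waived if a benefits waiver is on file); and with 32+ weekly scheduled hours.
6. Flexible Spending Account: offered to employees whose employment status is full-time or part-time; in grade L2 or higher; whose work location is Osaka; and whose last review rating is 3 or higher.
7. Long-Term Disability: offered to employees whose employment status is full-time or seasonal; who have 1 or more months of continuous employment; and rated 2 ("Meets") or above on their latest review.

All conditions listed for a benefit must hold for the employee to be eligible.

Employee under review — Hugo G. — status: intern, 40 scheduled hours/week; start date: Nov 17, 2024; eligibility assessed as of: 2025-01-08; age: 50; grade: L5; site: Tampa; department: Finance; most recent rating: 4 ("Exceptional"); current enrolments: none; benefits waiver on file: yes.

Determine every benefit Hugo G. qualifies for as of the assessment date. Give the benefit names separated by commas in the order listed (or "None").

Service from Nov 17, 2024 to 2025-01-08: 52 days.
Floating Holidays — status intern ✗ (requires seasonal) → not eligible.
Stock Option Plan — status intern ✗ (requires full-time or temporary) → not eligible.
AD&D Coverage — status intern ✗ (requires full-time, part-time, or temporary) → not eligible.
Spot Bonus Program — rating 4 ≥ 3 ✓; age 50 ≥ 18 ✓; 40 hrs/wk ≥ 25 ✓ → eligible.
Employer Retirement Match — status intern ✗ (requires full-time, part-time, or seasonal) → not eligible.
Flexible Spending Account — status intern ✗ (requires full-time or part-time) → not eligible.
Long-Term Disability — status intern ✗ (requires full-time or seasonal) → not eligible.

Spot Bonus Program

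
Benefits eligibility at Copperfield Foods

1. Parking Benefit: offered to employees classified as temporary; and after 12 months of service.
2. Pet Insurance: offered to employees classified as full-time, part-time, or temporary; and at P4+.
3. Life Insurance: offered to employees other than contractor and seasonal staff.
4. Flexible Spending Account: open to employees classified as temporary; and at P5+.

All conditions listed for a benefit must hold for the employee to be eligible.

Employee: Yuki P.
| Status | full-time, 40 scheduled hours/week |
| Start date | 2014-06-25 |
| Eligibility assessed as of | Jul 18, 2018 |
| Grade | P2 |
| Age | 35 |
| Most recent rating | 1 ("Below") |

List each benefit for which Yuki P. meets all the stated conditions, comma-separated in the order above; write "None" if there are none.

Life Insurance

Service from 2014-06-25 to Jul 18, 2018: 1484 days.
Parking Benefit — status full-time ✗ (requires temporary) → not eligible.
Pet Insurance — status full-time ✓; grade P2 < P4 ✗ → not eligible.
Life Insurance — status full-time ✓ (not excluded) → eligible.
Flexible Spending Account — status full-time ✗ (requires temporary) → not eligible.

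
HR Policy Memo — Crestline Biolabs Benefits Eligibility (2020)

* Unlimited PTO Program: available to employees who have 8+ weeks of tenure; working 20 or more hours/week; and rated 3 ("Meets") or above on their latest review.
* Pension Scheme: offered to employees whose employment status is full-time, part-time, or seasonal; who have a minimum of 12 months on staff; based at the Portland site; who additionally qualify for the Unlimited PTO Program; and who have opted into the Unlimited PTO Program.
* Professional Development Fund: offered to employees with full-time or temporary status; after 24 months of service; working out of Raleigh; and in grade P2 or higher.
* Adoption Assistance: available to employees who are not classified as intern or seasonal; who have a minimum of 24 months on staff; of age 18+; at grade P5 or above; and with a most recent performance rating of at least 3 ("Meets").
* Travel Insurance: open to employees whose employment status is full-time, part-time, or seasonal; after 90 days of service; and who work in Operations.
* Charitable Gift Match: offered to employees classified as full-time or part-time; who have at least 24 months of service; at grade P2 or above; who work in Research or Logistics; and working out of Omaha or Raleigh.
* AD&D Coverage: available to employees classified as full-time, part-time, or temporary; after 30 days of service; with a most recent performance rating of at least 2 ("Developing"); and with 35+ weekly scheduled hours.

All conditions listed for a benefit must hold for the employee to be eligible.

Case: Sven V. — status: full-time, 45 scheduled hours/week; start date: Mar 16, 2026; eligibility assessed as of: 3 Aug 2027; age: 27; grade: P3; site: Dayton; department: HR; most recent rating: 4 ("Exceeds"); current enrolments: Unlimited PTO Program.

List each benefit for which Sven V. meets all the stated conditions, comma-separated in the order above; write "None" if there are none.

Service from Mar 16, 2026 to 3 Aug 2027: 505 days.
Unlimited PTO Program — service 505 days ≥ 8 weeks (≈56 days) ✓; 45 hrs/wk ≥ 20 ✓; rating 4 ≥ 3 ✓ → eligible.
Pension Scheme — status full-time ✓; service 505 days ≥ 12 months (≈360 days) ✓; site Dayton ✗ (not Portland) → not eligible.
Professional Development Fund — status full-time ✓; service 505 days < 24 months (≈720 days) ✗ → not eligible.
Adoption Assistance — status full-time ✓ (not excluded); service 505 days < 24 months (≈720 days) ✗ → not eligible.
Travel Insurance — status full-time ✓; service 505 days ≥ 90 days ✓; dept HR ✗ → not eligible.
Charitable Gift Match — status full-time ✓; service 505 days < 24 months (≈720 days) ✗ → not eligible.
AD&D Coverage — status full-time ✓; service 505 days ≥ 30 days ✓; rating 4 ≥ 2 ✓; 45 hrs/wk ≥ 35 ✓ → eligible.

Unlimited PTO Program, AD&D Coverage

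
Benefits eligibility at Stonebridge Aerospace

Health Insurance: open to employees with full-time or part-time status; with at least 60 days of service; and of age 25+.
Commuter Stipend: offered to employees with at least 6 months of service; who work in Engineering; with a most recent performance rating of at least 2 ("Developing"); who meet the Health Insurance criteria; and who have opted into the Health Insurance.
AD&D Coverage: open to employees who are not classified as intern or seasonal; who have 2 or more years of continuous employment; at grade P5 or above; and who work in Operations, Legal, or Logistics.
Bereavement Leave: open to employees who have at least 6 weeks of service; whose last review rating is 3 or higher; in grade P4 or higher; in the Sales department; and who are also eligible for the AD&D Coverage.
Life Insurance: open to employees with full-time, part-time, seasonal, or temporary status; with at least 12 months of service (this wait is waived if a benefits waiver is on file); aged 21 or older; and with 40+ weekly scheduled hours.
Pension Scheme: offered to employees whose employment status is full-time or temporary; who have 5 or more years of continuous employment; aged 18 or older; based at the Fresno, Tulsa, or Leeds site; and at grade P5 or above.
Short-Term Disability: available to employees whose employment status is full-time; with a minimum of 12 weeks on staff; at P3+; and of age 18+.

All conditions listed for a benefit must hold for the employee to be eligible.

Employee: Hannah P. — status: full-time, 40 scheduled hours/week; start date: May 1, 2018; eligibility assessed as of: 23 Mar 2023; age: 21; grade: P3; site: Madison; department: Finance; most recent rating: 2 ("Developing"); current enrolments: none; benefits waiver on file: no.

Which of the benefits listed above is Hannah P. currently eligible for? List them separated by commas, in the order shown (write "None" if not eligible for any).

Service from May 1, 2018 to 23 Mar 2023: 1787 days.
Health Insurance — status full-time ✓; service 1787 days ≥ 60 days ✓; age 21 < 25 ✗ → not eligible.
Commuter Stipend — service 1787 days ≥ 6 months (≈180 days) ✓; dept Finance ✗ → not eligible.
AD&D Coverage — status full-time ✓ (not excluded); service 1787 days ≥ 2 years (≈730 days) ✓; grade P3 < P5 ✗ → not eligible.
Bereavement Leave — service 1787 days ≥ 6 weeks (≈42 days) ✓; rating 2 < 3 ✗ → not eligible.
Life Insurance — status full-time ✓; no waiver, service 1787 days ≥ 12 months (≈360 days) ✓; age 21 ≥ 21 ✓; 40 hrs/wk ≥ 40 ✓ → eligible.
Pension Scheme — status full-time ✓; service 1787 days < 5 years (≈1825 days) ✗ → not eligible.
Short-Term Disability — status full-time ✓; service 1787 days ≥ 12 weeks (≈84 days) ✓; grade P3 ≥ P3 ✓; age 21 ≥ 18 ✓ → eligible.

Life Insurance, Short-Term Disability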